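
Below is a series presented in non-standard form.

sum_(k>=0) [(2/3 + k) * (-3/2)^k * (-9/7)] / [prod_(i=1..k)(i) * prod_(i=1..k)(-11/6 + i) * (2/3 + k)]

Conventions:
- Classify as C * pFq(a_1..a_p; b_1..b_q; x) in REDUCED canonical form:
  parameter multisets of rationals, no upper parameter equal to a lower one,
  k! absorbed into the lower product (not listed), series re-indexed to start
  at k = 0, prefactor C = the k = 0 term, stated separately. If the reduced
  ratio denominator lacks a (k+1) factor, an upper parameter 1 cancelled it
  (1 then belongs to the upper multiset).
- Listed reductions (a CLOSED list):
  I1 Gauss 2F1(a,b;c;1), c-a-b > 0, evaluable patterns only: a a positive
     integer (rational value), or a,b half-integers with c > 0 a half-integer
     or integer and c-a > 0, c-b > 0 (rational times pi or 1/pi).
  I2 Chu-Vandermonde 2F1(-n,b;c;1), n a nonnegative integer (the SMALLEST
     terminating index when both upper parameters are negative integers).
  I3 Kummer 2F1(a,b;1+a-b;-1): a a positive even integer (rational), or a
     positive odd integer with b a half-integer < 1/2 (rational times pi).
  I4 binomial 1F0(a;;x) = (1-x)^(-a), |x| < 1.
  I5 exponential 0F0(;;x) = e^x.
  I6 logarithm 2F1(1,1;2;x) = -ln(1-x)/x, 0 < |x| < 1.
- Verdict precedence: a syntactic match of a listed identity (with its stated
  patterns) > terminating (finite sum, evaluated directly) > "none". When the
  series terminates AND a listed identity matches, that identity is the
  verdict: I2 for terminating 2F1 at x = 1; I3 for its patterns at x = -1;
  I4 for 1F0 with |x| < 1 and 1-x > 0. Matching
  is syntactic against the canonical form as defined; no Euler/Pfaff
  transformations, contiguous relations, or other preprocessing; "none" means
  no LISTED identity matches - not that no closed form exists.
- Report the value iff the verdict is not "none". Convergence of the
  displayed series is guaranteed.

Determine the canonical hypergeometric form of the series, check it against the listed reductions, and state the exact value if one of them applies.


Prefactor -9/7, argument -3/2: 0F1 with upper {-} over lower {-5/6}. Verdict: none here - no I1-I6 shape fits x = -3/2 with lower {-5/6}.

Structural cue: with t_0 = -9/7, striking the common factor k + 2/3 reduces the term (prefactor -9/7).
Step ratio: r(k) = (-3/2) * 1 / [(k-5/6) (k+1)] - poly over poly, x = (-3/2) from leading terms; C = -9/7 at k = 0.


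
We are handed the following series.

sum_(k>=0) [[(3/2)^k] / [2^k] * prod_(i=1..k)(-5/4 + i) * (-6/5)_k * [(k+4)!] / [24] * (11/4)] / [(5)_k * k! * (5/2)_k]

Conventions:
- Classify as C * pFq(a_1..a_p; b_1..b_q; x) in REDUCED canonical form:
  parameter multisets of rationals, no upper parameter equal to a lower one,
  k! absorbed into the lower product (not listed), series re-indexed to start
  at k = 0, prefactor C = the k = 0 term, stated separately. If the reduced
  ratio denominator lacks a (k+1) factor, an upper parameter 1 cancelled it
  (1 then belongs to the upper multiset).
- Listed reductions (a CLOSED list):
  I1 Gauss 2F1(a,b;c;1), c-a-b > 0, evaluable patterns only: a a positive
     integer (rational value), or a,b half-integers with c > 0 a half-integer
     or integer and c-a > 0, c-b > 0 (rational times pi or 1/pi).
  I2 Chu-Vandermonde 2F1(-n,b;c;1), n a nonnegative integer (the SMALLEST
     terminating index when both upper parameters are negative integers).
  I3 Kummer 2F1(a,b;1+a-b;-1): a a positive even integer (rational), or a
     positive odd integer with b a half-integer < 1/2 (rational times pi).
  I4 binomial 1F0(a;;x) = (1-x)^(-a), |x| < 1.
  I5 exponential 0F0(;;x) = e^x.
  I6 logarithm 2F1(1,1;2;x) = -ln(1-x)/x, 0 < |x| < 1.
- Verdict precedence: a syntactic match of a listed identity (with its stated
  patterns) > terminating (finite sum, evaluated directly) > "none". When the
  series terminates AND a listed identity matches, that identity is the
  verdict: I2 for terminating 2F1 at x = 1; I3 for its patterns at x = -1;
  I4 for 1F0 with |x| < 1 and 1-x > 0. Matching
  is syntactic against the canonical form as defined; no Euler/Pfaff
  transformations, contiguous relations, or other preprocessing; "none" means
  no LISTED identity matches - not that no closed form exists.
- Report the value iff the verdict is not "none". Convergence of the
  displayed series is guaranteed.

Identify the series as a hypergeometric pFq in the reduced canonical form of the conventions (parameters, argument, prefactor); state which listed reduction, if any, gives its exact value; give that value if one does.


The series (x = 3/4) is 2F1: upper {-6/5, -1/4}, lower {5/2}, prefactor 11/4. Verdict: none (x = 3/4): each listed identity misses the multisets {-6/5, -1/4} ; {5/2}.

First insight: t_0 = 11/4 here, and the running product (prefactor 11/4) telescopes to a rising factorial.
Ratio: r(k) = (3/4) * (k-6/5) (k-1/4) / [(k+5/2) (k+1)] ; factor over Q: parameters, x = (3/4), and C = 11/4.


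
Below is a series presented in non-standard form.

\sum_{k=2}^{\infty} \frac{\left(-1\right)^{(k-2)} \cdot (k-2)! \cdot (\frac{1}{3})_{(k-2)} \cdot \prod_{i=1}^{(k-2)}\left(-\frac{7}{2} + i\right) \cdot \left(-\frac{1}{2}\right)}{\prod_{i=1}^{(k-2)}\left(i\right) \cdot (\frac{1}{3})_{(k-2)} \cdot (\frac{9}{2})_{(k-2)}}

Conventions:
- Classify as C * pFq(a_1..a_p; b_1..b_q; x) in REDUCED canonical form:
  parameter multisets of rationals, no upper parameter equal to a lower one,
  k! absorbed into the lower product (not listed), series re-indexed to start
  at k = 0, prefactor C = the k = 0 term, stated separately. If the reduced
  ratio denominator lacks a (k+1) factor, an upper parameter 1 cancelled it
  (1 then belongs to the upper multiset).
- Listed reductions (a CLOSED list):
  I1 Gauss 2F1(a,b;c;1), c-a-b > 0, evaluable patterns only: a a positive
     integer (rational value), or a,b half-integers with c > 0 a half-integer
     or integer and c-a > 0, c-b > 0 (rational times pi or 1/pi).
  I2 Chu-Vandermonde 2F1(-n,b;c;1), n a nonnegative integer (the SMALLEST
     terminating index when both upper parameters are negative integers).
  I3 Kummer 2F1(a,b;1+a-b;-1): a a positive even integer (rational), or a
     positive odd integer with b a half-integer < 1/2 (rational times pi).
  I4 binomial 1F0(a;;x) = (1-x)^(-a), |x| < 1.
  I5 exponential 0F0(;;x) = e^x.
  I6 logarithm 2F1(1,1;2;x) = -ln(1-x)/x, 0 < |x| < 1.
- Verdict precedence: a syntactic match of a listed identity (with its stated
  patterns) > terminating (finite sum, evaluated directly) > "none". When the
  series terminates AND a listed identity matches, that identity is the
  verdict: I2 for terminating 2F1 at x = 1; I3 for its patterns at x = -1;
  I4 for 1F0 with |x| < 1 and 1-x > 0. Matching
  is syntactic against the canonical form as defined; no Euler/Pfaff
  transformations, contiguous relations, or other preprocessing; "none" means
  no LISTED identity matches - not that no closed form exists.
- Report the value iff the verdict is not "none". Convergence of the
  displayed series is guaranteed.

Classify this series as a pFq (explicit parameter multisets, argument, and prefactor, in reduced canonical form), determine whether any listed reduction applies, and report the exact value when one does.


Canonical form: C = -\frac{1}{2} times 2F1 with upper {-\frac{5}{2}, 1}, lower {\frac{9}{2}}, x = -1. Verdict at x = -1: the Kummer evaluation I3 matches (x = -1; c = \frac{9}{2} equals 1+a-b for upper {-\frac{5}{2}, 1}: listed pattern). Exact value: \left(-\frac{35}{128}\right) \cdot \pi.

The tell: t_0 = -\frac{1}{2} here, and the parameter 1/3 appears in both the upper and lower lists and cancels.
Ratio: r(k) = -1 * (k-\frac{5}{2}) (k+1) / [(k+\frac{9}{2}) (k+1)] - poly over poly, x = -1 from leading terms; C = -\frac{1}{2} at k = 0.


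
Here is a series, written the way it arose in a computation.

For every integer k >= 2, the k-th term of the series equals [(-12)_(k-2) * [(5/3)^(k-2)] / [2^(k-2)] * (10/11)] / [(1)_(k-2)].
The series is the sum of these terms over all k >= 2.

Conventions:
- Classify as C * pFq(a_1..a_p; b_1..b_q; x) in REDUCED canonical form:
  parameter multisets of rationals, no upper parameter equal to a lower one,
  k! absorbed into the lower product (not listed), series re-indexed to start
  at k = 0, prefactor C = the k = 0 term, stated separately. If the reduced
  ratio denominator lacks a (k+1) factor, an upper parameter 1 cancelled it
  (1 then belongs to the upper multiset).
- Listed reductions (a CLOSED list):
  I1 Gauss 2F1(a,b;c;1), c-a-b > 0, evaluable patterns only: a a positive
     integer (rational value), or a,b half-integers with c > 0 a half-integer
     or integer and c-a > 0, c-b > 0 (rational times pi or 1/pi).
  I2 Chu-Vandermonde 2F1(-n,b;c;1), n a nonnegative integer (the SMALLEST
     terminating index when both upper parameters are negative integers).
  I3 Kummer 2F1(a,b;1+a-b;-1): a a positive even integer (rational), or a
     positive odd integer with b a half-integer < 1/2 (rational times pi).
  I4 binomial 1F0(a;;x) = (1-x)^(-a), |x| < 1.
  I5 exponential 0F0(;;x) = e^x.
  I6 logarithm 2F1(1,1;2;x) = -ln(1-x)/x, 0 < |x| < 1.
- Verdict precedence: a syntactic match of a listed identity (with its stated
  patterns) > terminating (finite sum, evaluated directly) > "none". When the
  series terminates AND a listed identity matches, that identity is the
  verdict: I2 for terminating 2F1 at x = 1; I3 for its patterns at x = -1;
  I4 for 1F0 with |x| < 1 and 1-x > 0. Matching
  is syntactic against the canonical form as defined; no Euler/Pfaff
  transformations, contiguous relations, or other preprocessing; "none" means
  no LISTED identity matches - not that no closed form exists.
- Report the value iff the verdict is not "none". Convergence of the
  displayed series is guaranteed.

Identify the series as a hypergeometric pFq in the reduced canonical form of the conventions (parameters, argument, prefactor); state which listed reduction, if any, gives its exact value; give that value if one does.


Classification (C = 10/11): 1F0 with upper {-12}, lower {-}, argument x = 5/6. Verdict (x = 5/6): binomial (I4) applies (the 1F0 binomial series: exponent 12, x = 5/6). Sum: 5/11972302848.

Structural cue: t_0 being 10/11, (1)_k (C = 10/11) is k! itself.
Consecutive-term ratio: r(k) = (5/6) * (k-12) / [(k+1)] - poly over poly, x = (5/6) from leading terms; C = 10/11 at k = 0.


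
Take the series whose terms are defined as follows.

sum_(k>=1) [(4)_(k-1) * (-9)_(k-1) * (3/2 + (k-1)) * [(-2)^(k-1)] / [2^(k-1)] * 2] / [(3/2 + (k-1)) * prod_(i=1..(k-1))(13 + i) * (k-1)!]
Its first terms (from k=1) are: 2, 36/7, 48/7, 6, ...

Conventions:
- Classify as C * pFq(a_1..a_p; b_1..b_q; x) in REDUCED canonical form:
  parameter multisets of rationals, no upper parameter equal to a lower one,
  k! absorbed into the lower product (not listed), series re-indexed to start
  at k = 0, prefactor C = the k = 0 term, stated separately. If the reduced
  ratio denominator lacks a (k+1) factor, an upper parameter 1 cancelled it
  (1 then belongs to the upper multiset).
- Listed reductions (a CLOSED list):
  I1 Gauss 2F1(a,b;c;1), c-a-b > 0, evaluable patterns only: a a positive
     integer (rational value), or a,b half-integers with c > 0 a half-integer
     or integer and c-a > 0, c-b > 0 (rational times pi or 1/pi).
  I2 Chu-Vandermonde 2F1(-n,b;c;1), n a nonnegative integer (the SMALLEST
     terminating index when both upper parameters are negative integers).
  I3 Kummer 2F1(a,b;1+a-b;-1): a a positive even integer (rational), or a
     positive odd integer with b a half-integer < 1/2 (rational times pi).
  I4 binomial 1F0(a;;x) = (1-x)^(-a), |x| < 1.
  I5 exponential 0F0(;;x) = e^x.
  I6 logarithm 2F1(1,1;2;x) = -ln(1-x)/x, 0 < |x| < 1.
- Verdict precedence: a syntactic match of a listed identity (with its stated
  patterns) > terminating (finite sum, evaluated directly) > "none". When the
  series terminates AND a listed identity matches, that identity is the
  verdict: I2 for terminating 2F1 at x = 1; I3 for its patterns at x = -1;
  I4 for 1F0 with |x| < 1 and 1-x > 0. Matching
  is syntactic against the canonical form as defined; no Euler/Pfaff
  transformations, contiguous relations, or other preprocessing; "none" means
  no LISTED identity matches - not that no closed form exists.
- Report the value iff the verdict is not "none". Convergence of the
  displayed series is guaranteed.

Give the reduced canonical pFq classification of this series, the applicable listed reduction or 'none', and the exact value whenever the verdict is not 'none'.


Canonical form: C = 2 times 2F1 with upper {-9, 4}, lower {14}, x = -1. Verdict: Kummer's theorem (I3) fires (x = -1; c = 14 equals 1+a-b for upper {-9, 4}: listed pattern). Exact value: 26.

Key step: t_0 being 2, k + 3/2 divides numerator and denominator alike; C = 2, x = -1 after cancelling.
Term ratio: r(k) = (-1) * (k-9) (k+4) / [(k+14) (k+1)] - rational in k. x = (-1); t_0 = 2; negate the roots.


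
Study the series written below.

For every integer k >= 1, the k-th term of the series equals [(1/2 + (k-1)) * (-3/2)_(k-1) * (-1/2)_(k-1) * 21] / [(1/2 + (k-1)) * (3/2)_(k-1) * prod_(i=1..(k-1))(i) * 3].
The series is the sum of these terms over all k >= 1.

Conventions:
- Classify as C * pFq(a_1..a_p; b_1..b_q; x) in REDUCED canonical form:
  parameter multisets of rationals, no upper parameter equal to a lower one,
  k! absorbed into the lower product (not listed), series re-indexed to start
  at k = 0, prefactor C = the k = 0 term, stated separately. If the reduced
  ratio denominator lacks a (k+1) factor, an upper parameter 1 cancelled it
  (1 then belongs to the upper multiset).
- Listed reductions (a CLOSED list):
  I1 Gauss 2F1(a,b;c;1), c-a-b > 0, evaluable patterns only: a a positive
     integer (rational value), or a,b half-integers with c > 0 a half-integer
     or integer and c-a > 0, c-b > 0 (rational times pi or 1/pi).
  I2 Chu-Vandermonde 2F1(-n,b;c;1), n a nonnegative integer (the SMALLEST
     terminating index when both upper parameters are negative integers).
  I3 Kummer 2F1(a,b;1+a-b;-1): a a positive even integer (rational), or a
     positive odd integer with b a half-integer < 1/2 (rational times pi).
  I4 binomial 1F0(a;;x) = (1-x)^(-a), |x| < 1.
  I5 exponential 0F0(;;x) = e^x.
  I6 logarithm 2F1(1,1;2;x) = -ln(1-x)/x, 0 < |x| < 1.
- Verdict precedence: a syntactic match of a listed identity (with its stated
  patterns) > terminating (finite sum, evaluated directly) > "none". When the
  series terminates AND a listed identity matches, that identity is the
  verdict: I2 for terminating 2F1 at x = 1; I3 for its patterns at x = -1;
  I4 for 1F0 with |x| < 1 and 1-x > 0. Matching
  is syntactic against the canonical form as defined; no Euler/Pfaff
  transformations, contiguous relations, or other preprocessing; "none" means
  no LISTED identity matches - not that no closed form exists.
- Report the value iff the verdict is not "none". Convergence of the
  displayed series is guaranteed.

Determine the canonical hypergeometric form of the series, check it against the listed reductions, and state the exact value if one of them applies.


x = 1 here; the reduced form reads 2F1, upper {-3/2, -1/2}, lower {3/2}, C = 7. Verdict at x = 1: Gauss's theorem I1 (half-integer case) matches (x = 1; upper {-3/2, -1/2} half-integers, c = 3/2 in the evaluable pattern). Value: (105/32) * pi.

The tell: with t_0 = 7, the constant factors (C = 7) combine into one prefactor.
Consecutive-term ratio: r(k) = 1 * (k-3/2) (k-1/2) / [(k+3/2) (k+1)] - rational in k, leading ratio 1; with t_0 = 7, classification follows.


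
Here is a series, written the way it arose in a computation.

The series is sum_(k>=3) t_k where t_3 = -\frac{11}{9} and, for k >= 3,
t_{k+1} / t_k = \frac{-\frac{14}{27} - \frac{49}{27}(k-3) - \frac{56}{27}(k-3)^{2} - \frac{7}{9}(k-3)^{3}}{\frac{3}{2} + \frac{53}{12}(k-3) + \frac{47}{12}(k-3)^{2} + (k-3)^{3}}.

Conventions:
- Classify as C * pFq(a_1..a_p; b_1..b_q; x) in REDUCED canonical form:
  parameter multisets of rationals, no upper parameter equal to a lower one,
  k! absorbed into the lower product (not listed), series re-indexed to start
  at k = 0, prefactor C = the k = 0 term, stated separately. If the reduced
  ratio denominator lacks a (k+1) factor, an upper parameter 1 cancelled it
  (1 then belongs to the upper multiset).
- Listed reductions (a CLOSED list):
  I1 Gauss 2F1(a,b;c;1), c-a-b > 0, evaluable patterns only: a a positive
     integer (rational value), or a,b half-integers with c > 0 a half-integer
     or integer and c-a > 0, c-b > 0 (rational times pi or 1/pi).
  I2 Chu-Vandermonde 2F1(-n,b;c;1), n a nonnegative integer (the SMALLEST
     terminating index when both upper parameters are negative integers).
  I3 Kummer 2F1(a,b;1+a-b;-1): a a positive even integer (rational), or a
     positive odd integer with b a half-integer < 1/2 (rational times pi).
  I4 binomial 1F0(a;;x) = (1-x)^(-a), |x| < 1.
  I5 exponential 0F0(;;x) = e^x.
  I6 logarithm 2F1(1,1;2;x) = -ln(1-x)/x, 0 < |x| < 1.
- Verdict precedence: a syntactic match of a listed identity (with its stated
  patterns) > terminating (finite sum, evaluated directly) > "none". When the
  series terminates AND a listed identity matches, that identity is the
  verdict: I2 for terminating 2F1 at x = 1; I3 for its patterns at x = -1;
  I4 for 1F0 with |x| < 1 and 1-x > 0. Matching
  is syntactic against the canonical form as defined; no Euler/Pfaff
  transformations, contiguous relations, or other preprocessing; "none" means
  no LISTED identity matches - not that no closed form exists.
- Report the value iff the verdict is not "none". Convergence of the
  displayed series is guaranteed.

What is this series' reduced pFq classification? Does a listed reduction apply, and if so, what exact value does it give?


x = -\frac{7}{9} here; the reduced form reads 2F1, upper {1, 1}, lower {\frac{9}{4}}, C = -\frac{11}{9}. Verdict: none here - no I1-I6 shape fits x = -\frac{7}{9} with lower {\frac{9}{4}}.

The tell: with t_0 = -\frac{11}{9}, roots of the ratio polynomials (C = -11/9, x = -7/9) are the negated parameters.
Ratio: r(k) = -\frac{7}{9} * (k+1) (k+1) / [(k+\frac{9}{4}) (k+1)] - rational; roots negated = parameters, x = -\frac{7}{9}, C = -\frac{11}{9}.


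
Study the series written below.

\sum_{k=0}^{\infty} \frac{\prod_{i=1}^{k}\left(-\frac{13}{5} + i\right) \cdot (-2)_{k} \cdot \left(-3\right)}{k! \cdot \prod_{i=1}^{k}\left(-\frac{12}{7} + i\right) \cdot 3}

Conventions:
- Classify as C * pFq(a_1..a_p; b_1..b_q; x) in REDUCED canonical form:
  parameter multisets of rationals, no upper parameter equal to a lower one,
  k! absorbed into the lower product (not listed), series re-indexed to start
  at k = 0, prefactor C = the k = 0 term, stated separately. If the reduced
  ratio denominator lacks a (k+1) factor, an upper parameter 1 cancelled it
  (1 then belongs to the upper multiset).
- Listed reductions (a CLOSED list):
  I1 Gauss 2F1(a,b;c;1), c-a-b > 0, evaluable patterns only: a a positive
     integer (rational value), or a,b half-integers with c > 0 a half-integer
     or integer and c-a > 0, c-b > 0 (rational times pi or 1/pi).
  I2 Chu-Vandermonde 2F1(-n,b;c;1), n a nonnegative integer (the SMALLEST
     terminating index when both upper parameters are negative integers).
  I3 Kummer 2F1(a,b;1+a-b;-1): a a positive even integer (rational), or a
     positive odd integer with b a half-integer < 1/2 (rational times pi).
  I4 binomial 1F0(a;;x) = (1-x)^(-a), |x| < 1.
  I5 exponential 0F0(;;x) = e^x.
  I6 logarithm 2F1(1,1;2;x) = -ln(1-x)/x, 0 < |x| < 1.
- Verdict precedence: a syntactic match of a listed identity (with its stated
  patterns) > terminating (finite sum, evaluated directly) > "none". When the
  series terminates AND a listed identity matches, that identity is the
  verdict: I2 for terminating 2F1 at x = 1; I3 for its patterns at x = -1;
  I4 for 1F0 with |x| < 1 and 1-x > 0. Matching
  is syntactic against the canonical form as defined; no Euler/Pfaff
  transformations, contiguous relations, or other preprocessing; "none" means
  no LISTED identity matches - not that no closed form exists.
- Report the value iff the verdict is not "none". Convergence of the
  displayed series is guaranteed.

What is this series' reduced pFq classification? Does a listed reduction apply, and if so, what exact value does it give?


The series (x = 1) is 2F1: upper {-2, -\frac{8}{5}}, lower {-\frac{5}{7}}, prefactor -1. Verdict: Vandermonde's identity (I2) matches (terminating 2F1 at x = 1 with n = 2, b = -8/5, c = -\frac{5}{7}). Value: \frac{1023}{125}.

Key step: x = 1 and the constant factors (prefactor -1) combine into one prefactor.
Term ratio: r(k) = 1 * (k-2) (k-\frac{8}{5}) / [(k-\frac{5}{7}) (k+1)] ; factor over Q: parameters, x = 1, and C = -1.


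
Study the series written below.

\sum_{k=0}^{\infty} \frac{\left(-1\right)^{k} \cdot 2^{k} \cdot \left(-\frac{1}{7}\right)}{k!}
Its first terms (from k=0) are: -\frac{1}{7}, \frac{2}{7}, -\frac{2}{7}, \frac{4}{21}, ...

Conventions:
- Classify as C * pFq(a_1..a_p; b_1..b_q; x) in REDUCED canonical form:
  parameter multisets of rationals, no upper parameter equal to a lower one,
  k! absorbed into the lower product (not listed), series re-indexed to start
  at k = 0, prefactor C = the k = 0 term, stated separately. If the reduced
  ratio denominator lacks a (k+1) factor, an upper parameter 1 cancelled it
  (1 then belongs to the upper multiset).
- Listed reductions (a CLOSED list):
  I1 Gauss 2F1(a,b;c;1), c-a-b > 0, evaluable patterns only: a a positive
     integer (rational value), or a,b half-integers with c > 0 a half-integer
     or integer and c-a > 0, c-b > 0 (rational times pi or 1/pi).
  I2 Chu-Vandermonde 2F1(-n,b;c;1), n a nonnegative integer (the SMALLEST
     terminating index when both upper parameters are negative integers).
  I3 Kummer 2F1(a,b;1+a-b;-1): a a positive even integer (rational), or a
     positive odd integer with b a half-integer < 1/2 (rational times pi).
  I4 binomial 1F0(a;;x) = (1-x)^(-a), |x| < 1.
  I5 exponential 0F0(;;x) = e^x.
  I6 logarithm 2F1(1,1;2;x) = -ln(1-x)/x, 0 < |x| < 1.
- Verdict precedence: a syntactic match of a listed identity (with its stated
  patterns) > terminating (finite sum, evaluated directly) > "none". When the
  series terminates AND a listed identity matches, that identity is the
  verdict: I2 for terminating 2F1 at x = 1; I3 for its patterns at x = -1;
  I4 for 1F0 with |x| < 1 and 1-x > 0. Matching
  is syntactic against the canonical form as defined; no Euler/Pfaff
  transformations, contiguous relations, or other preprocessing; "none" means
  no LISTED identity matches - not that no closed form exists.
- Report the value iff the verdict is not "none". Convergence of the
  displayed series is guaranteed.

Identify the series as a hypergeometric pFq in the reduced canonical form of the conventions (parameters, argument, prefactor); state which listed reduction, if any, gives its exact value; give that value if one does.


Key observation: from the first term -\frac{1}{7}: the (-1)^k factor (prefactor -1/7) folds into the argument's sign.
Step ratio: r(k) = -2 * 1 / [(k+1)] - rational; roots negated = parameters, x = -2, C = -\frac{1}{7}.

Prefactor -\frac{1}{7}, argument -2: 0F0 with upper {-} over lower {-}. Verdict: this is the exponential series (I5) (the 0F0 exponential series at x = -2). Exact value: \left(-\frac{1}{7}\right) \cdot e^{-2}.


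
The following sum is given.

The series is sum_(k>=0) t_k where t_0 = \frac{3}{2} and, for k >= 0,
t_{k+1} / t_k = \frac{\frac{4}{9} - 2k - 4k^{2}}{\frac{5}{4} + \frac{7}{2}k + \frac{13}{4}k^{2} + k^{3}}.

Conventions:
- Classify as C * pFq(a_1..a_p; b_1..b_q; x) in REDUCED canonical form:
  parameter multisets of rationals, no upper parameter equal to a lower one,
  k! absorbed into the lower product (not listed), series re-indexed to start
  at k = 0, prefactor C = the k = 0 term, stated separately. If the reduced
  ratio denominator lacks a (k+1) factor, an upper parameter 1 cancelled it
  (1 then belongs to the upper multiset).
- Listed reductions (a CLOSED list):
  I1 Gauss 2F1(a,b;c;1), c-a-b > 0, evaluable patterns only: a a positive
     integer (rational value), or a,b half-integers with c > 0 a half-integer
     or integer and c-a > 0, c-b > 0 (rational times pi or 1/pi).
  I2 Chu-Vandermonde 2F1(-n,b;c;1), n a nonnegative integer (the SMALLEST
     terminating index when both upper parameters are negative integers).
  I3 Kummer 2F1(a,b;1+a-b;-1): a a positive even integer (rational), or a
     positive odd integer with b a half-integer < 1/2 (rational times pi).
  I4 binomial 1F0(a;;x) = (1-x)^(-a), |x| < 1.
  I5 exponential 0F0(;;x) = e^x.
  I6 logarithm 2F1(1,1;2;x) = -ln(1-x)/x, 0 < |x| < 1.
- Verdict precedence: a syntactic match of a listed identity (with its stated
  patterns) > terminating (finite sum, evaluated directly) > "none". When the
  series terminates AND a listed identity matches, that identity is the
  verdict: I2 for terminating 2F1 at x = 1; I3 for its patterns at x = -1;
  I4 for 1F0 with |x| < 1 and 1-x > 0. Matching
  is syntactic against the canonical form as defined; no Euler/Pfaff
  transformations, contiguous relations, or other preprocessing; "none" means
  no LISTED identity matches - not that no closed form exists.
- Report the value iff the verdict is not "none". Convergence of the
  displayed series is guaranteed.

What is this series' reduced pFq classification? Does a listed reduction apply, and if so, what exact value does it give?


This is \frac{3}{2} * 2F2(-\frac{1}{6}, \frac{2}{3}; 1, \frac{5}{4}; -4) in reduced canonical form. Verdict: no listed reduction: x = -4 and upper {-\frac{1}{6}, \frac{2}{3}} fail every I1-I6 pattern.

The tell: with t_0 = \frac{3}{2}, factor the ratio over Q (C = 3/2): negated roots = parameters.
Ratio: r(k) = -4 * (k-\frac{1}{6}) (k+\frac{2}{3}) / [(k+1) (k+\frac{5}{4}) (k+1)] - poly over poly, x = -4 from leading terms; C = \frac{3}{2} at k = 0.


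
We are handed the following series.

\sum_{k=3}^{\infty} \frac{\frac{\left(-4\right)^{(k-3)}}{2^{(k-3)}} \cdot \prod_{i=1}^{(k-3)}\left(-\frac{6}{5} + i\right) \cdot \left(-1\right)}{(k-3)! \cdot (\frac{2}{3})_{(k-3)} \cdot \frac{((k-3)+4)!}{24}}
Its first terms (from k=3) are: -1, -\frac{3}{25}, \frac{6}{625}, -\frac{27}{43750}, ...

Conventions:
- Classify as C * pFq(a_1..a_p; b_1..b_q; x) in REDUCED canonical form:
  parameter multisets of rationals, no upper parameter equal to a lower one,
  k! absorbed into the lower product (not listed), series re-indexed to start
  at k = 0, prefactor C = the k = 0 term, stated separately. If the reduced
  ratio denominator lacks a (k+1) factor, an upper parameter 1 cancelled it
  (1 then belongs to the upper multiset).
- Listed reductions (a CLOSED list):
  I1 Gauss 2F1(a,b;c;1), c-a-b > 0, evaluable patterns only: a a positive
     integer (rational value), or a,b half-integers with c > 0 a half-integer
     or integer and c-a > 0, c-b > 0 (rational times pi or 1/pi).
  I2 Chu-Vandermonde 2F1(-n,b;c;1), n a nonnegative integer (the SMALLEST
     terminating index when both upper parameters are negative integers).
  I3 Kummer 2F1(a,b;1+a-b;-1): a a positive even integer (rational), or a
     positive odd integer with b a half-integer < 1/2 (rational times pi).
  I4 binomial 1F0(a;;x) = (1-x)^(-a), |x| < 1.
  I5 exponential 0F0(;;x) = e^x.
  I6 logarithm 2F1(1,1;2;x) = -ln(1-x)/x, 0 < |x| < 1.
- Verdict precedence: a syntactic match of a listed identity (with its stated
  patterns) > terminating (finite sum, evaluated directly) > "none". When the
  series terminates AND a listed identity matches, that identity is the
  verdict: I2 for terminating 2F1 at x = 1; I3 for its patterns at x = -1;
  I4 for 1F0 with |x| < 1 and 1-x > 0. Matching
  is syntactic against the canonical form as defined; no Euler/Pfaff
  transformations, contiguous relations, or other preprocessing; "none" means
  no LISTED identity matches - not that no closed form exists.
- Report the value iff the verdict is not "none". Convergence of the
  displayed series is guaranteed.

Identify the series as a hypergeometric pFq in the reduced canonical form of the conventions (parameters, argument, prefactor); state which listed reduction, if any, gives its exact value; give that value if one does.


This is -1 * 1F2(-\frac{1}{5}; \frac{2}{3}, 5; -2) in reduced canonical form. Verdict: none. A 1F2 with upper {-\frac{1}{5}} fits none of I1-I6 at x = -2; the sum runs forever.

Structural cue: from the first term -1: the running product (C = -1) telescopes to a rising factorial.
Term ratio: r(k) = -2 * (k-\frac{1}{5}) / [(k+\frac{2}{3}) (k+5) (k+1)] - rational in k. x = -2; t_0 = -1; negate the roots.


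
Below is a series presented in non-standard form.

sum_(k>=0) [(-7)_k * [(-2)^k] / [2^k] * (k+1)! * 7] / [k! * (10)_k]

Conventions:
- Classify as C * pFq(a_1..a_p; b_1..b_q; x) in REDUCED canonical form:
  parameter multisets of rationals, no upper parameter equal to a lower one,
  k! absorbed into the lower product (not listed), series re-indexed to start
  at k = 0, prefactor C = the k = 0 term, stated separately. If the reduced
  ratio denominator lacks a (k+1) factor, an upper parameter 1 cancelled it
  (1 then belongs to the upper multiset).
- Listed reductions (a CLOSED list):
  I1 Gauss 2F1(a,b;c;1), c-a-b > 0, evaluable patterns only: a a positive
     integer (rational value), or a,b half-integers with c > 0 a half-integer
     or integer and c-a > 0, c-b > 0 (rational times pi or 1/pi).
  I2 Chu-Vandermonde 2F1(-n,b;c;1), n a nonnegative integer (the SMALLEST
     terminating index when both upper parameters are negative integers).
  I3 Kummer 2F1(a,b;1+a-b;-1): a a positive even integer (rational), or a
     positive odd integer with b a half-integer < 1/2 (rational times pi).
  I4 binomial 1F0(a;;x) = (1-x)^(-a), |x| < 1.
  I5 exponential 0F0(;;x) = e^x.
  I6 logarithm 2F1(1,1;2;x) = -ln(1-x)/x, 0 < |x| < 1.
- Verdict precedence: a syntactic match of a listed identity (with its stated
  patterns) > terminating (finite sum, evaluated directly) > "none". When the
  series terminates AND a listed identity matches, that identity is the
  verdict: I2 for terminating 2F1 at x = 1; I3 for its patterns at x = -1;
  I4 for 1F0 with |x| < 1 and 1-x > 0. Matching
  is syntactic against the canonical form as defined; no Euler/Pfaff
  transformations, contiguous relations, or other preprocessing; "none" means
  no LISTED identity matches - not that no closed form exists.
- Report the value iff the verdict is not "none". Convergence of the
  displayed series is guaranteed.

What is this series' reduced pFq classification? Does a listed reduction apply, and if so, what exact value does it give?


This is 7 * 2F1(-7, 2; 10; -1) in reduced canonical form. Verdict (x = -1): the Kummer evaluation I3 applies (x = -1; c = 10 equals 1+a-b for upper {-7, 2}: listed pattern). Exact value: 63/2.

Key step: t_0 being 7, the factorial ratio (C = 7) (k+a-1)!/(a-1)! is a rising factorial (a)_k.
Adjacent-term ratio: r(k) = (-1) * (k-7) (k+2) / [(k+10) (k+1)] - rational in k, leading ratio (-1); with t_0 = 7, classification follows.


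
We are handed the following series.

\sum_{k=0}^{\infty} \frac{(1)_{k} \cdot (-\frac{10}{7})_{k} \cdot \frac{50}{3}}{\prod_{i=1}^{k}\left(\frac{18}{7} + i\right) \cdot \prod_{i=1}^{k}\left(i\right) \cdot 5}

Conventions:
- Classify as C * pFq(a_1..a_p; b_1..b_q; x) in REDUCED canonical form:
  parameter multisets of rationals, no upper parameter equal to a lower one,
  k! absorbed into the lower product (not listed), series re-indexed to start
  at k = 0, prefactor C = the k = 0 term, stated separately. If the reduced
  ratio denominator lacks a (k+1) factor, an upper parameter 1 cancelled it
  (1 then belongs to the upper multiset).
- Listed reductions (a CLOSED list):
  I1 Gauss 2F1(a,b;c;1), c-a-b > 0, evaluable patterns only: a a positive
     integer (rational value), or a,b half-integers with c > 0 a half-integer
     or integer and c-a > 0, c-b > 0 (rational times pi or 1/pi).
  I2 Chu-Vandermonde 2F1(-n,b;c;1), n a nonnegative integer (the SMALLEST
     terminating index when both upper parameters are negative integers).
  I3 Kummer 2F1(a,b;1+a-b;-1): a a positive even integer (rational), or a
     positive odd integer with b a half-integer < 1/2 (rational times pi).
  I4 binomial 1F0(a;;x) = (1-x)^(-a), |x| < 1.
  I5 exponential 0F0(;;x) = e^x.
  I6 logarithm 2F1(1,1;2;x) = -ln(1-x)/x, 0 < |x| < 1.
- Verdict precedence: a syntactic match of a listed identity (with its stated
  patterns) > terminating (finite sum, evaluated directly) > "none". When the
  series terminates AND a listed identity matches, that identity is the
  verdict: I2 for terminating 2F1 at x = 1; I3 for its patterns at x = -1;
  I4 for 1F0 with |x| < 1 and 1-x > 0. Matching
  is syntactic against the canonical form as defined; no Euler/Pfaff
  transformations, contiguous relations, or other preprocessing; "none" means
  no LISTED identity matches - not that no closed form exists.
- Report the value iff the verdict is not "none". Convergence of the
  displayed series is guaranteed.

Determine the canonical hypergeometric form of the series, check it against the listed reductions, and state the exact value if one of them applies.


With C = \frac{10}{3}: the canonical form is 2F1(-\frac{10}{7}, 1; \frac{25}{7}; 1). Verdict at x = 1: Gauss's theorem (I1) matches (x = 1: the Gamma ratio telescopes since c-a-b = 4 > 0 and a = 1 in Z>0). Sum: \frac{15}{7}.

The tell: t_0 being \frac{10}{3}, the product of the first k integers (prefactor 10/3) is k!.
Consecutive-term ratio: r(k) = 1 * (k-\frac{10}{7}) (k+1) / [(k+\frac{25}{7}) (k+1)] - rational in k, leading ratio 1; with t_0 = \frac{10}{3}, classification follows.


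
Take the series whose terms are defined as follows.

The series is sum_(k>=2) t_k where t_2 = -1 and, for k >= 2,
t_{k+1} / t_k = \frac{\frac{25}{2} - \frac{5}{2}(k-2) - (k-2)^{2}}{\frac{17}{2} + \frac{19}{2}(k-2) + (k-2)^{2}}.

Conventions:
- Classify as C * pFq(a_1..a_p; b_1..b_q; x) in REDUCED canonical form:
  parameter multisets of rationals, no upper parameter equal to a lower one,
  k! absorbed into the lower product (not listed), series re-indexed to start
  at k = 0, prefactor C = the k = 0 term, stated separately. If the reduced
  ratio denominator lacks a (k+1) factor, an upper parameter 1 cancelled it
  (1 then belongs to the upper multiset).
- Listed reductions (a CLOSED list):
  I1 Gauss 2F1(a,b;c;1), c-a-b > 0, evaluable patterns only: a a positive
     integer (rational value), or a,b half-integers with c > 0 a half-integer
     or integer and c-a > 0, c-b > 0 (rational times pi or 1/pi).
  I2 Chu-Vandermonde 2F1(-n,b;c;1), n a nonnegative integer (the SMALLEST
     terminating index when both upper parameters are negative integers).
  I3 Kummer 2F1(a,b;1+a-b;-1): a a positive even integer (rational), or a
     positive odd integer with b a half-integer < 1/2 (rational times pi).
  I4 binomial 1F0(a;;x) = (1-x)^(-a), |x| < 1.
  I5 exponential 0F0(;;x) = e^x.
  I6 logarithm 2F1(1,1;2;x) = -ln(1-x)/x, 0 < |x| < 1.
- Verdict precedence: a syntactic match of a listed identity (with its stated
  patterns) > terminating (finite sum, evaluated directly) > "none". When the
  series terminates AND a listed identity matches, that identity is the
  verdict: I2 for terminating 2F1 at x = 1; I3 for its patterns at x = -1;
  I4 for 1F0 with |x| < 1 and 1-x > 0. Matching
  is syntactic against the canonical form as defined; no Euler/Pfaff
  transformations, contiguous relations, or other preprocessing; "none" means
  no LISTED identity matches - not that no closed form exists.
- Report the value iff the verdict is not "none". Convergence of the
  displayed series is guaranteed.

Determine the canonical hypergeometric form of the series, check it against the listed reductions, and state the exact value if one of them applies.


Classification (C = -1): 2F1 with upper {-\frac{5}{2}, 5}, lower {\frac{17}{2}}, argument x = -1. Verdict (x = -1): the Kummer evaluation I3 applies (x = -1; c = \frac{17}{2} equals 1+a-b for upper {-\frac{5}{2}, 5}: listed pattern). Exact value: \left(-\frac{135135}{131072}\right) \cdot \pi.

The tell: from the first term -1: roots of the ratio polynomials (C = -1) are the negated parameters.
Ratio: r(k) = -1 * (k-\frac{5}{2}) (k+5) / [(k+\frac{17}{2}) (k+1)] ; factor over Q: parameters, x = -1, and C = -1.


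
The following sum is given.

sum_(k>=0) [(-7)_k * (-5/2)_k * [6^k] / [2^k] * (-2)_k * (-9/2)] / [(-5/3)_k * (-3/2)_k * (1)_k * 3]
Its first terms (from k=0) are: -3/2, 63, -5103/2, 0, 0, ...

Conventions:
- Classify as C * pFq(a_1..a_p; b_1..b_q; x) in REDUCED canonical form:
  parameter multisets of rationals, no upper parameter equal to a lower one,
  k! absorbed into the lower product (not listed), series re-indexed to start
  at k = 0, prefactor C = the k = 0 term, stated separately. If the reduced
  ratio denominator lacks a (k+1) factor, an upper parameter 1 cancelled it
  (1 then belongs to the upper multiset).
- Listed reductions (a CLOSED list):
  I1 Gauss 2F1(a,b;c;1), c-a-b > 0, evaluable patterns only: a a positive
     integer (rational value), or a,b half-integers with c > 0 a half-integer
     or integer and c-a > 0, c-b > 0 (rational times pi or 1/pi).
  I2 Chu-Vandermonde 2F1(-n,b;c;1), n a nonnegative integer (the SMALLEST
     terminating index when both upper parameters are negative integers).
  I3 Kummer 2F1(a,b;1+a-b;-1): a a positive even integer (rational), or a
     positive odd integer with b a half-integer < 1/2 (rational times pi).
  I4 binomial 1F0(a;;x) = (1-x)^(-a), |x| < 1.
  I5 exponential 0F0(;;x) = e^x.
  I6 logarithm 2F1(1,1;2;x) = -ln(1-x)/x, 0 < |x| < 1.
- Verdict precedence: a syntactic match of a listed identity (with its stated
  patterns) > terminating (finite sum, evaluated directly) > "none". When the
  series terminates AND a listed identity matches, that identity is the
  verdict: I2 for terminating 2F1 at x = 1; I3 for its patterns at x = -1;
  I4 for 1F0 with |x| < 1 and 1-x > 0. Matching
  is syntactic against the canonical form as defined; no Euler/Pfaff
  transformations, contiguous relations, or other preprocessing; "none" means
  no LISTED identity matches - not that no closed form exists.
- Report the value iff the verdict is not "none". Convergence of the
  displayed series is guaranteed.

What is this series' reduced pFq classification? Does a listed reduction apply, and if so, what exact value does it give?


Reduced: x = 3, 3F2, upper = {-7, -5/2, -2}, lower = {-5/3, -3/2}, C = -3/2. Verdict: terminating. (-2)_k vanishes past k = 2, leaving a 3-term sum, computed directly. Its exact value is -2490.

Key observation: with t_0 = -3/2, the two k-th powers (C = -3/2, x = 3) combine into one argument.
Step ratio: r(k) = 3 * (k-7) (k-5/2) (k-2) / [(k-5/3) (k-3/2) (k+1)] - poly over poly, x = 3 from leading terms; C = -3/2 at k = 0.


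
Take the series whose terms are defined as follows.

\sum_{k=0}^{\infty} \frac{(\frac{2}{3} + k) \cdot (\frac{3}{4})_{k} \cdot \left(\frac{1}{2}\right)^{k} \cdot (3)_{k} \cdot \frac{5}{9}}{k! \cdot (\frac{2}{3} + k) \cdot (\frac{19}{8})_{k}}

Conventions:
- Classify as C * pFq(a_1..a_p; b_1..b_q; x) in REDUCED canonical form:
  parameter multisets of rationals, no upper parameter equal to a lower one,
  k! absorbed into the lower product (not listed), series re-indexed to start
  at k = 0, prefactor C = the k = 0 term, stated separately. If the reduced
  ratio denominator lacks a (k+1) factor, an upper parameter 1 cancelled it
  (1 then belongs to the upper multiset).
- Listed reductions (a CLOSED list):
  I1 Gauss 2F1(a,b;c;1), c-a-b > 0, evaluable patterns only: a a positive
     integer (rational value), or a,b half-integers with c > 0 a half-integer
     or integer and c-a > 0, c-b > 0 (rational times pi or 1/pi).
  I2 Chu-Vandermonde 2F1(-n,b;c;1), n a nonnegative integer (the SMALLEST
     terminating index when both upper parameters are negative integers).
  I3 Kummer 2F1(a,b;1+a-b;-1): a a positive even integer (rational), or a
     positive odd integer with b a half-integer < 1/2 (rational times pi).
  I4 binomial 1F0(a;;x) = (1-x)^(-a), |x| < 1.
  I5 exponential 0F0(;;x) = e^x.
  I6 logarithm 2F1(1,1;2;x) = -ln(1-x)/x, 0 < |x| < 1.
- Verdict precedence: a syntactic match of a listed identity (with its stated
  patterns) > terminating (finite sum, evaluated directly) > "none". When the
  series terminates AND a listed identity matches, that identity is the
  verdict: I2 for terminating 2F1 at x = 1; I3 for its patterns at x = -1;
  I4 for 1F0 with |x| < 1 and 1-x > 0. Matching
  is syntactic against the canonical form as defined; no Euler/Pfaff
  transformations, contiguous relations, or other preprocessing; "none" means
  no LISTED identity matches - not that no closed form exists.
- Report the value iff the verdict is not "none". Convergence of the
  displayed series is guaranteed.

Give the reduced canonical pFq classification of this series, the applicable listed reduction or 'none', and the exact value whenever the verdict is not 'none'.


Key step: from the first term \frac{5}{9}: the factor k + 2/3 cancels (top and bottom), leaving C = 5/9, x = 1/2.
Step ratio: r(k) = \frac{1}{2} * (k+\frac{3}{4}) (k+3) / [(k+\frac{19}{8}) (k+1)] - rational in k, leading ratio \frac{1}{2}; with t_0 = \frac{5}{9}, classification follows.

The series (x = \frac{1}{2}) is 2F1: upper {\frac{3}{4}, 3}, lower {\frac{19}{8}}, prefactor \frac{5}{9}. Verdict: none. No listed pattern accepts 2F1(\frac{3}{4}, 3; \frac{19}{8}; \frac{1}{2}).
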